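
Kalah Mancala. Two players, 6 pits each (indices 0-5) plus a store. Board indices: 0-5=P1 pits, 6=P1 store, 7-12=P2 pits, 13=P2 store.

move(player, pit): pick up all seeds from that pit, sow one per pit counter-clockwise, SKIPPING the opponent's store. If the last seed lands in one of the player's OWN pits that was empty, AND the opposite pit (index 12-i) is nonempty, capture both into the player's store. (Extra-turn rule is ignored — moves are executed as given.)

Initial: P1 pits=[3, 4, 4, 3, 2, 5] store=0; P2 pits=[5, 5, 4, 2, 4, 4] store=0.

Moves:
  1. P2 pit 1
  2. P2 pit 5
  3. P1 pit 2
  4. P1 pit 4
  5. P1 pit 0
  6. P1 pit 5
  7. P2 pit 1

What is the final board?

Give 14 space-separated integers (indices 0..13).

Move 1: P2 pit1 -> P1=[3,4,4,3,2,5](0) P2=[5,0,5,3,5,5](1)
Move 2: P2 pit5 -> P1=[4,5,5,4,2,5](0) P2=[5,0,5,3,5,0](2)
Move 3: P1 pit2 -> P1=[4,5,0,5,3,6](1) P2=[6,0,5,3,5,0](2)
Move 4: P1 pit4 -> P1=[4,5,0,5,0,7](2) P2=[7,0,5,3,5,0](2)
Move 5: P1 pit0 -> P1=[0,6,1,6,1,7](2) P2=[7,0,5,3,5,0](2)
Move 6: P1 pit5 -> P1=[0,6,1,6,1,0](3) P2=[8,1,6,4,6,1](2)
Move 7: P2 pit1 -> P1=[0,6,1,6,1,0](3) P2=[8,0,7,4,6,1](2)

Answer: 0 6 1 6 1 0 3 8 0 7 4 6 1 2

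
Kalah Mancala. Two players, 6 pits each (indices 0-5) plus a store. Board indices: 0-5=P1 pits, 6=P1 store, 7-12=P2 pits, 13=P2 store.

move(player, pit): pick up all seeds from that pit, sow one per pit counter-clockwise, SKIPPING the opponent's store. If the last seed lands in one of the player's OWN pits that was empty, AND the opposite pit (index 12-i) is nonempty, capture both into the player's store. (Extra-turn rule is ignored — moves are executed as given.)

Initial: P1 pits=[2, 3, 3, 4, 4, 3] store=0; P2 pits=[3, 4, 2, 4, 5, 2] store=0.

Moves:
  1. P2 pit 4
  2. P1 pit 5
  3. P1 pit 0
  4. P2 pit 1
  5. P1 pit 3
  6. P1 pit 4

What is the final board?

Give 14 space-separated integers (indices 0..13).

Answer: 0 5 5 0 0 2 3 6 2 4 5 1 4 2

Derivation:
Move 1: P2 pit4 -> P1=[3,4,4,4,4,3](0) P2=[3,4,2,4,0,3](1)
Move 2: P1 pit5 -> P1=[3,4,4,4,4,0](1) P2=[4,5,2,4,0,3](1)
Move 3: P1 pit0 -> P1=[0,5,5,5,4,0](1) P2=[4,5,2,4,0,3](1)
Move 4: P2 pit1 -> P1=[0,5,5,5,4,0](1) P2=[4,0,3,5,1,4](2)
Move 5: P1 pit3 -> P1=[0,5,5,0,5,1](2) P2=[5,1,3,5,1,4](2)
Move 6: P1 pit4 -> P1=[0,5,5,0,0,2](3) P2=[6,2,4,5,1,4](2)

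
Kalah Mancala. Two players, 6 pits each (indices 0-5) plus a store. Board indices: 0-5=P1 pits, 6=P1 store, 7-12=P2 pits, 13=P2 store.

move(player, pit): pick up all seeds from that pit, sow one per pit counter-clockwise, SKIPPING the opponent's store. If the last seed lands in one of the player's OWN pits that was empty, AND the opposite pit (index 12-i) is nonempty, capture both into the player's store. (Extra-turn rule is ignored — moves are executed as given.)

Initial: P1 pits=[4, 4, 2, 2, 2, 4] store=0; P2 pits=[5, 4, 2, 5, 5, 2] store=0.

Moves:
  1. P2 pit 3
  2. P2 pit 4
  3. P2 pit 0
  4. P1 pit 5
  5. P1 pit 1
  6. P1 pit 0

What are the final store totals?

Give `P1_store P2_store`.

Answer: 3 2

Derivation:
Move 1: P2 pit3 -> P1=[5,5,2,2,2,4](0) P2=[5,4,2,0,6,3](1)
Move 2: P2 pit4 -> P1=[6,6,3,3,2,4](0) P2=[5,4,2,0,0,4](2)
Move 3: P2 pit0 -> P1=[6,6,3,3,2,4](0) P2=[0,5,3,1,1,5](2)
Move 4: P1 pit5 -> P1=[6,6,3,3,2,0](1) P2=[1,6,4,1,1,5](2)
Move 5: P1 pit1 -> P1=[6,0,4,4,3,1](2) P2=[2,6,4,1,1,5](2)
Move 6: P1 pit0 -> P1=[0,1,5,5,4,2](3) P2=[2,6,4,1,1,5](2)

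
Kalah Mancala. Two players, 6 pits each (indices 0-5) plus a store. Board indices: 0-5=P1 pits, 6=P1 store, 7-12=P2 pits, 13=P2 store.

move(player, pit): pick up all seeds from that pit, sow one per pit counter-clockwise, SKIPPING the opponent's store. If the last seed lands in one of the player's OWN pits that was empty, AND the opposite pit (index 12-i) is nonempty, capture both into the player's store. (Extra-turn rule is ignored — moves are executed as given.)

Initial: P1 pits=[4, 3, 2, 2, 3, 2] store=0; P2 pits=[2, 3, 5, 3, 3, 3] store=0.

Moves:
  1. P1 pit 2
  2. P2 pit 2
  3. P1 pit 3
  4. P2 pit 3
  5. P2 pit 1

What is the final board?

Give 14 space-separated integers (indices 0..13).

Move 1: P1 pit2 -> P1=[4,3,0,3,4,2](0) P2=[2,3,5,3,3,3](0)
Move 2: P2 pit2 -> P1=[5,3,0,3,4,2](0) P2=[2,3,0,4,4,4](1)
Move 3: P1 pit3 -> P1=[5,3,0,0,5,3](1) P2=[2,3,0,4,4,4](1)
Move 4: P2 pit3 -> P1=[6,3,0,0,5,3](1) P2=[2,3,0,0,5,5](2)
Move 5: P2 pit1 -> P1=[6,3,0,0,5,3](1) P2=[2,0,1,1,6,5](2)

Answer: 6 3 0 0 5 3 1 2 0 1 1 6 5 2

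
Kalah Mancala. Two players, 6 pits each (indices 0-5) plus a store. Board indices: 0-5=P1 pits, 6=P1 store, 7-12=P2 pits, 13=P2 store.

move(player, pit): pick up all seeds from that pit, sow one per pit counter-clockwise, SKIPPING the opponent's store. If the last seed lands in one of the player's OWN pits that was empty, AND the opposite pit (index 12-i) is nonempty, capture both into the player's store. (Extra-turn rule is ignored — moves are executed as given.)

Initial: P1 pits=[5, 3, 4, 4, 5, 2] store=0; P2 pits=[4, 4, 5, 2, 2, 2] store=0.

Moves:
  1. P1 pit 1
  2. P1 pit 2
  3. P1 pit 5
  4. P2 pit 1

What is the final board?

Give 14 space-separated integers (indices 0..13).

Answer: 5 0 0 6 7 0 2 6 0 6 3 3 3 1

Derivation:
Move 1: P1 pit1 -> P1=[5,0,5,5,6,2](0) P2=[4,4,5,2,2,2](0)
Move 2: P1 pit2 -> P1=[5,0,0,6,7,3](1) P2=[5,4,5,2,2,2](0)
Move 3: P1 pit5 -> P1=[5,0,0,6,7,0](2) P2=[6,5,5,2,2,2](0)
Move 4: P2 pit1 -> P1=[5,0,0,6,7,0](2) P2=[6,0,6,3,3,3](1)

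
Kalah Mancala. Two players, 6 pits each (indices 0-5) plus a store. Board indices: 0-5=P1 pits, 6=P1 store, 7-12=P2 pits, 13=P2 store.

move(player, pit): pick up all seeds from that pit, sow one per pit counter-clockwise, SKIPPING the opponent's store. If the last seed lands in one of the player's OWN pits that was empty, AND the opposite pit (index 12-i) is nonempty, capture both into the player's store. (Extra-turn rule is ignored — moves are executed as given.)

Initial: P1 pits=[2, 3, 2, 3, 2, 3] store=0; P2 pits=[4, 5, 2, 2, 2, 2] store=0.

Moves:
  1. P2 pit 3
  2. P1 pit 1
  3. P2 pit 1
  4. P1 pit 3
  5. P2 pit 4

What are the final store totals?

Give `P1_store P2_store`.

Move 1: P2 pit3 -> P1=[2,3,2,3,2,3](0) P2=[4,5,2,0,3,3](0)
Move 2: P1 pit1 -> P1=[2,0,3,4,3,3](0) P2=[4,5,2,0,3,3](0)
Move 3: P2 pit1 -> P1=[2,0,3,4,3,3](0) P2=[4,0,3,1,4,4](1)
Move 4: P1 pit3 -> P1=[2,0,3,0,4,4](1) P2=[5,0,3,1,4,4](1)
Move 5: P2 pit4 -> P1=[3,1,3,0,4,4](1) P2=[5,0,3,1,0,5](2)

Answer: 1 2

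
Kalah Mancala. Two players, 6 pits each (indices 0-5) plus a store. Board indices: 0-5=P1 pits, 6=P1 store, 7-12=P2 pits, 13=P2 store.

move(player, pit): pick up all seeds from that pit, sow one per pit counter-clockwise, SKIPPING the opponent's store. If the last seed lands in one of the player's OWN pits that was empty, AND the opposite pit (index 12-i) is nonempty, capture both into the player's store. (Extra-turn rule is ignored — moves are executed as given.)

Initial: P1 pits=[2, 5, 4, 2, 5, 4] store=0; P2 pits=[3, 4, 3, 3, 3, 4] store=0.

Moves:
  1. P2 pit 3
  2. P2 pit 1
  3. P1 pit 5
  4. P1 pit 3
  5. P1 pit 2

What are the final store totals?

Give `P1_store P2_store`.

Answer: 7 1

Derivation:
Move 1: P2 pit3 -> P1=[2,5,4,2,5,4](0) P2=[3,4,3,0,4,5](1)
Move 2: P2 pit1 -> P1=[2,5,4,2,5,4](0) P2=[3,0,4,1,5,6](1)
Move 3: P1 pit5 -> P1=[2,5,4,2,5,0](1) P2=[4,1,5,1,5,6](1)
Move 4: P1 pit3 -> P1=[2,5,4,0,6,0](6) P2=[0,1,5,1,5,6](1)
Move 5: P1 pit2 -> P1=[2,5,0,1,7,1](7) P2=[0,1,5,1,5,6](1)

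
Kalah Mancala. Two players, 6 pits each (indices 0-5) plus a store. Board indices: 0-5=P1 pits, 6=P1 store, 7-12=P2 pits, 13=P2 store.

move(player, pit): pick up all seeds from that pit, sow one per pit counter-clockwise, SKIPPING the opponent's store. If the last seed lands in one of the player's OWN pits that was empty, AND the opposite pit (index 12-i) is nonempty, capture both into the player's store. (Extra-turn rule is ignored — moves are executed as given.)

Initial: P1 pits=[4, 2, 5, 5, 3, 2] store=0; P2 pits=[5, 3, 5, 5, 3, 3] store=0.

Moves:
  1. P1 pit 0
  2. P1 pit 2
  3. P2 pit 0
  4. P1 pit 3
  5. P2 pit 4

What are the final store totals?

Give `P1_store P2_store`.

Answer: 2 2

Derivation:
Move 1: P1 pit0 -> P1=[0,3,6,6,4,2](0) P2=[5,3,5,5,3,3](0)
Move 2: P1 pit2 -> P1=[0,3,0,7,5,3](1) P2=[6,4,5,5,3,3](0)
Move 3: P2 pit0 -> P1=[0,3,0,7,5,3](1) P2=[0,5,6,6,4,4](1)
Move 4: P1 pit3 -> P1=[0,3,0,0,6,4](2) P2=[1,6,7,7,4,4](1)
Move 5: P2 pit4 -> P1=[1,4,0,0,6,4](2) P2=[1,6,7,7,0,5](2)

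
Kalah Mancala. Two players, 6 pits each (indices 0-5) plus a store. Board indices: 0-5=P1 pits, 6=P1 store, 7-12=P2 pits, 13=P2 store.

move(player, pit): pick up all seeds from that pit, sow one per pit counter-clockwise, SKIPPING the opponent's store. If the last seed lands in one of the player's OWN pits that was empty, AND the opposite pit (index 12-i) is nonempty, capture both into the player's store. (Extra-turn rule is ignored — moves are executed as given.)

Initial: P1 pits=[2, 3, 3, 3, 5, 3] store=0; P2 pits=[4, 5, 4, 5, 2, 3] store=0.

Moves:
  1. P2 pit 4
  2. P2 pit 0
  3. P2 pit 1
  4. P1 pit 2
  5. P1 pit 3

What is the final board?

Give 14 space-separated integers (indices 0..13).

Move 1: P2 pit4 -> P1=[2,3,3,3,5,3](0) P2=[4,5,4,5,0,4](1)
Move 2: P2 pit0 -> P1=[2,0,3,3,5,3](0) P2=[0,6,5,6,0,4](5)
Move 3: P2 pit1 -> P1=[3,0,3,3,5,3](0) P2=[0,0,6,7,1,5](6)
Move 4: P1 pit2 -> P1=[3,0,0,4,6,4](0) P2=[0,0,6,7,1,5](6)
Move 5: P1 pit3 -> P1=[3,0,0,0,7,5](1) P2=[1,0,6,7,1,5](6)

Answer: 3 0 0 0 7 5 1 1 0 6 7 1 5 6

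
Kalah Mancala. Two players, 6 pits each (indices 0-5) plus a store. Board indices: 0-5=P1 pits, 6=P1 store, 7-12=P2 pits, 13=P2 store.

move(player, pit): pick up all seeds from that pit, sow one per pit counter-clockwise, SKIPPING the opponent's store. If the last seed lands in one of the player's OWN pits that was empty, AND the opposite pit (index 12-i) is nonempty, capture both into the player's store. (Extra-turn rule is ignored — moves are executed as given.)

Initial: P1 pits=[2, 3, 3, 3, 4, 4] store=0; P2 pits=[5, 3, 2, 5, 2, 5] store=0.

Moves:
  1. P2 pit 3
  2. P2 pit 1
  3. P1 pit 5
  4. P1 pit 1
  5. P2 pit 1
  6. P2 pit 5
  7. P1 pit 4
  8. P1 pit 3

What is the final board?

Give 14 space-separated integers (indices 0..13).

Move 1: P2 pit3 -> P1=[3,4,3,3,4,4](0) P2=[5,3,2,0,3,6](1)
Move 2: P2 pit1 -> P1=[3,4,3,3,4,4](0) P2=[5,0,3,1,4,6](1)
Move 3: P1 pit5 -> P1=[3,4,3,3,4,0](1) P2=[6,1,4,1,4,6](1)
Move 4: P1 pit1 -> P1=[3,0,4,4,5,0](8) P2=[0,1,4,1,4,6](1)
Move 5: P2 pit1 -> P1=[3,0,4,4,5,0](8) P2=[0,0,5,1,4,6](1)
Move 6: P2 pit5 -> P1=[4,1,5,5,6,0](8) P2=[0,0,5,1,4,0](2)
Move 7: P1 pit4 -> P1=[4,1,5,5,0,1](9) P2=[1,1,6,2,4,0](2)
Move 8: P1 pit3 -> P1=[4,1,5,0,1,2](10) P2=[2,2,6,2,4,0](2)

Answer: 4 1 5 0 1 2 10 2 2 6 2 4 0 2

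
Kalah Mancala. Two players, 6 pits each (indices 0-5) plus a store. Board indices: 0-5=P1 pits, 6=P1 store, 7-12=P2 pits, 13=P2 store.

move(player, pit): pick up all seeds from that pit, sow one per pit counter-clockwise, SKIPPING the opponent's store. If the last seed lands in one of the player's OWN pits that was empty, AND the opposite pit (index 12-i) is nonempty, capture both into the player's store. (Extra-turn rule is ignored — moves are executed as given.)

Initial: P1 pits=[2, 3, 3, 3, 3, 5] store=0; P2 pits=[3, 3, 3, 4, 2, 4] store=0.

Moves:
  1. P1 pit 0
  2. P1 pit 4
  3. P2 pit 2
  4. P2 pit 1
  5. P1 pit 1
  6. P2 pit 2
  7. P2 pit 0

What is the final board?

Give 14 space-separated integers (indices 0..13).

Answer: 0 0 5 4 1 7 1 0 1 1 8 5 5 0

Derivation:
Move 1: P1 pit0 -> P1=[0,4,4,3,3,5](0) P2=[3,3,3,4,2,4](0)
Move 2: P1 pit4 -> P1=[0,4,4,3,0,6](1) P2=[4,3,3,4,2,4](0)
Move 3: P2 pit2 -> P1=[0,4,4,3,0,6](1) P2=[4,3,0,5,3,5](0)
Move 4: P2 pit1 -> P1=[0,4,4,3,0,6](1) P2=[4,0,1,6,4,5](0)
Move 5: P1 pit1 -> P1=[0,0,5,4,1,7](1) P2=[4,0,1,6,4,5](0)
Move 6: P2 pit2 -> P1=[0,0,5,4,1,7](1) P2=[4,0,0,7,4,5](0)
Move 7: P2 pit0 -> P1=[0,0,5,4,1,7](1) P2=[0,1,1,8,5,5](0)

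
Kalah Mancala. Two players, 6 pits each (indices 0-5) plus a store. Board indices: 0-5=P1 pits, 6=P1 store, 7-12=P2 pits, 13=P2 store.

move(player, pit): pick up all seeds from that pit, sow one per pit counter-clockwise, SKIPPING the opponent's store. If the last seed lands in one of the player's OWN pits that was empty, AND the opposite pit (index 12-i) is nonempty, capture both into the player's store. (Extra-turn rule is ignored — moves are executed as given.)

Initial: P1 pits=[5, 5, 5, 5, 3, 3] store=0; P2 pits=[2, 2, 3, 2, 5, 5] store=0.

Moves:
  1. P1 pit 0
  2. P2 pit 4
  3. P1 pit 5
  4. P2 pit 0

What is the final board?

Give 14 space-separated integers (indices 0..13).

Move 1: P1 pit0 -> P1=[0,6,6,6,4,4](0) P2=[2,2,3,2,5,5](0)
Move 2: P2 pit4 -> P1=[1,7,7,6,4,4](0) P2=[2,2,3,2,0,6](1)
Move 3: P1 pit5 -> P1=[1,7,7,6,4,0](1) P2=[3,3,4,2,0,6](1)
Move 4: P2 pit0 -> P1=[1,7,7,6,4,0](1) P2=[0,4,5,3,0,6](1)

Answer: 1 7 7 6 4 0 1 0 4 5 3 0 6 1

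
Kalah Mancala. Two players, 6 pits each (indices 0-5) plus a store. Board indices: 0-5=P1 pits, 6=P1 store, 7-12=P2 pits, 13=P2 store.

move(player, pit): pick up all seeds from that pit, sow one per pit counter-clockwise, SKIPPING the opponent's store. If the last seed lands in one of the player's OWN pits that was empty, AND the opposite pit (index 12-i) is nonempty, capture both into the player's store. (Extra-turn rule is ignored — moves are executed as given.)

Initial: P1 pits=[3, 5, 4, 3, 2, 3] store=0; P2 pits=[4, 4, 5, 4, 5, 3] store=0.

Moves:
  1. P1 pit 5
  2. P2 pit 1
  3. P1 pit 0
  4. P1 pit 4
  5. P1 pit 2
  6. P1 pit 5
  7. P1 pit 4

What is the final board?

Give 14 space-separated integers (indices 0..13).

Answer: 0 6 0 5 0 0 12 0 0 6 5 6 4 1

Derivation:
Move 1: P1 pit5 -> P1=[3,5,4,3,2,0](1) P2=[5,5,5,4,5,3](0)
Move 2: P2 pit1 -> P1=[3,5,4,3,2,0](1) P2=[5,0,6,5,6,4](1)
Move 3: P1 pit0 -> P1=[0,6,5,4,2,0](1) P2=[5,0,6,5,6,4](1)
Move 4: P1 pit4 -> P1=[0,6,5,4,0,1](2) P2=[5,0,6,5,6,4](1)
Move 5: P1 pit2 -> P1=[0,6,0,5,1,2](3) P2=[6,0,6,5,6,4](1)
Move 6: P1 pit5 -> P1=[0,6,0,5,1,0](4) P2=[7,0,6,5,6,4](1)
Move 7: P1 pit4 -> P1=[0,6,0,5,0,0](12) P2=[0,0,6,5,6,4](1)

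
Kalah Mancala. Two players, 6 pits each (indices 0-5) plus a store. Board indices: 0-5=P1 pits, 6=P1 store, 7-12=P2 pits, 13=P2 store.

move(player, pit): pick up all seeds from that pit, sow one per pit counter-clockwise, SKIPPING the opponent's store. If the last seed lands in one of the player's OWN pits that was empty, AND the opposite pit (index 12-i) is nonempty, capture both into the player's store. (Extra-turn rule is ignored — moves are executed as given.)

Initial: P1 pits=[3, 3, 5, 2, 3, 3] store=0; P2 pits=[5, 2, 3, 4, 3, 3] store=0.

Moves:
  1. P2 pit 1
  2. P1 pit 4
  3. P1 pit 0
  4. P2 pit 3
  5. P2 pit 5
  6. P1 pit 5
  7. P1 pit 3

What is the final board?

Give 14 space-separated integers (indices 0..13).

Answer: 2 6 7 0 1 1 3 7 1 5 0 4 0 2

Derivation:
Move 1: P2 pit1 -> P1=[3,3,5,2,3,3](0) P2=[5,0,4,5,3,3](0)
Move 2: P1 pit4 -> P1=[3,3,5,2,0,4](1) P2=[6,0,4,5,3,3](0)
Move 3: P1 pit0 -> P1=[0,4,6,3,0,4](1) P2=[6,0,4,5,3,3](0)
Move 4: P2 pit3 -> P1=[1,5,6,3,0,4](1) P2=[6,0,4,0,4,4](1)
Move 5: P2 pit5 -> P1=[2,6,7,3,0,4](1) P2=[6,0,4,0,4,0](2)
Move 6: P1 pit5 -> P1=[2,6,7,3,0,0](2) P2=[7,1,5,0,4,0](2)
Move 7: P1 pit3 -> P1=[2,6,7,0,1,1](3) P2=[7,1,5,0,4,0](2)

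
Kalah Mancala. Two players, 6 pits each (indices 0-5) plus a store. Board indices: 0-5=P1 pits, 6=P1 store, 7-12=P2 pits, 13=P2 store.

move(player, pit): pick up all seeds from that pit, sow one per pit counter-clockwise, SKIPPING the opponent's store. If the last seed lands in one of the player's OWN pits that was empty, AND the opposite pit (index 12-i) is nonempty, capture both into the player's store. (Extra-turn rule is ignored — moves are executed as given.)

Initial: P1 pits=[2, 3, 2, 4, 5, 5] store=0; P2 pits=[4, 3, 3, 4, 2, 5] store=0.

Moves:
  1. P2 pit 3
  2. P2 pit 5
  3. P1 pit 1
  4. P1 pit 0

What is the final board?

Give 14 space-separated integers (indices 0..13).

Move 1: P2 pit3 -> P1=[3,3,2,4,5,5](0) P2=[4,3,3,0,3,6](1)
Move 2: P2 pit5 -> P1=[4,4,3,5,6,5](0) P2=[4,3,3,0,3,0](2)
Move 3: P1 pit1 -> P1=[4,0,4,6,7,6](0) P2=[4,3,3,0,3,0](2)
Move 4: P1 pit0 -> P1=[0,1,5,7,8,6](0) P2=[4,3,3,0,3,0](2)

Answer: 0 1 5 7 8 6 0 4 3 3 0 3 0 2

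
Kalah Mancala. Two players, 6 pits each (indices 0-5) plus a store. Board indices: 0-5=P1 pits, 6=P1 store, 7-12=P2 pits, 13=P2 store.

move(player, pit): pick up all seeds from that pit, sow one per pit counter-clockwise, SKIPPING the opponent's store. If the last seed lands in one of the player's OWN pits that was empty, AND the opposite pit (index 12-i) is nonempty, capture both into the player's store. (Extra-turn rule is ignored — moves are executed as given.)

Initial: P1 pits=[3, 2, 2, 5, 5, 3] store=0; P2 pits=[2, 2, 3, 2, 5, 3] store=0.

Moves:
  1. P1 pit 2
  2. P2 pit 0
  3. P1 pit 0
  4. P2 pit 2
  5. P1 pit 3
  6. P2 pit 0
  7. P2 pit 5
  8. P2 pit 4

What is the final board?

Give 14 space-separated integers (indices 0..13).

Answer: 2 5 3 1 7 4 1 0 5 1 4 0 1 3

Derivation:
Move 1: P1 pit2 -> P1=[3,2,0,6,6,3](0) P2=[2,2,3,2,5,3](0)
Move 2: P2 pit0 -> P1=[3,2,0,6,6,3](0) P2=[0,3,4,2,5,3](0)
Move 3: P1 pit0 -> P1=[0,3,1,7,6,3](0) P2=[0,3,4,2,5,3](0)
Move 4: P2 pit2 -> P1=[0,3,1,7,6,3](0) P2=[0,3,0,3,6,4](1)
Move 5: P1 pit3 -> P1=[0,3,1,0,7,4](1) P2=[1,4,1,4,6,4](1)
Move 6: P2 pit0 -> P1=[0,3,1,0,7,4](1) P2=[0,5,1,4,6,4](1)
Move 7: P2 pit5 -> P1=[1,4,2,0,7,4](1) P2=[0,5,1,4,6,0](2)
Move 8: P2 pit4 -> P1=[2,5,3,1,7,4](1) P2=[0,5,1,4,0,1](3)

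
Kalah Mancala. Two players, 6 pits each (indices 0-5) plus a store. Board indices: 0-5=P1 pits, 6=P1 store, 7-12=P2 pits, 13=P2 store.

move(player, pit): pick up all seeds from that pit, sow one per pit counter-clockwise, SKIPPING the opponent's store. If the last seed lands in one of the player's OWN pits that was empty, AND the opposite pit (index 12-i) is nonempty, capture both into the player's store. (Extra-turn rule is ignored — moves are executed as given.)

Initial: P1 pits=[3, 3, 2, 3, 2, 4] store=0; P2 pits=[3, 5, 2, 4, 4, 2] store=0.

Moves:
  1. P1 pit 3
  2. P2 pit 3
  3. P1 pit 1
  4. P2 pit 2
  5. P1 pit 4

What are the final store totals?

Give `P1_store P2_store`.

Answer: 2 1

Derivation:
Move 1: P1 pit3 -> P1=[3,3,2,0,3,5](1) P2=[3,5,2,4,4,2](0)
Move 2: P2 pit3 -> P1=[4,3,2,0,3,5](1) P2=[3,5,2,0,5,3](1)
Move 3: P1 pit1 -> P1=[4,0,3,1,4,5](1) P2=[3,5,2,0,5,3](1)
Move 4: P2 pit2 -> P1=[4,0,3,1,4,5](1) P2=[3,5,0,1,6,3](1)
Move 5: P1 pit4 -> P1=[4,0,3,1,0,6](2) P2=[4,6,0,1,6,3](1)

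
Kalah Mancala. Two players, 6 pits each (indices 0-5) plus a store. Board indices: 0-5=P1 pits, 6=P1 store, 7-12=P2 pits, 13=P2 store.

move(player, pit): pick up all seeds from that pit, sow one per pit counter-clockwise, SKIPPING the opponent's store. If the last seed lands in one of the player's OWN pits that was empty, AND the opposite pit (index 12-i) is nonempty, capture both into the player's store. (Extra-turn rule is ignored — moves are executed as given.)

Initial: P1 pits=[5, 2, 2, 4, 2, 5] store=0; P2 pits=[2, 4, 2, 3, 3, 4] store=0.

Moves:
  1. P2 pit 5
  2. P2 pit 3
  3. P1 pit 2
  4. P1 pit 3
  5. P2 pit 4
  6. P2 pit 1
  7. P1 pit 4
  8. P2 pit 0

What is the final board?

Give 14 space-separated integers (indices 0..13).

Answer: 7 4 0 0 0 8 2 0 2 4 2 2 3 4

Derivation:
Move 1: P2 pit5 -> P1=[6,3,3,4,2,5](0) P2=[2,4,2,3,3,0](1)
Move 2: P2 pit3 -> P1=[6,3,3,4,2,5](0) P2=[2,4,2,0,4,1](2)
Move 3: P1 pit2 -> P1=[6,3,0,5,3,6](0) P2=[2,4,2,0,4,1](2)
Move 4: P1 pit3 -> P1=[6,3,0,0,4,7](1) P2=[3,5,2,0,4,1](2)
Move 5: P2 pit4 -> P1=[7,4,0,0,4,7](1) P2=[3,5,2,0,0,2](3)
Move 6: P2 pit1 -> P1=[7,4,0,0,4,7](1) P2=[3,0,3,1,1,3](4)
Move 7: P1 pit4 -> P1=[7,4,0,0,0,8](2) P2=[4,1,3,1,1,3](4)
Move 8: P2 pit0 -> P1=[7,4,0,0,0,8](2) P2=[0,2,4,2,2,3](4)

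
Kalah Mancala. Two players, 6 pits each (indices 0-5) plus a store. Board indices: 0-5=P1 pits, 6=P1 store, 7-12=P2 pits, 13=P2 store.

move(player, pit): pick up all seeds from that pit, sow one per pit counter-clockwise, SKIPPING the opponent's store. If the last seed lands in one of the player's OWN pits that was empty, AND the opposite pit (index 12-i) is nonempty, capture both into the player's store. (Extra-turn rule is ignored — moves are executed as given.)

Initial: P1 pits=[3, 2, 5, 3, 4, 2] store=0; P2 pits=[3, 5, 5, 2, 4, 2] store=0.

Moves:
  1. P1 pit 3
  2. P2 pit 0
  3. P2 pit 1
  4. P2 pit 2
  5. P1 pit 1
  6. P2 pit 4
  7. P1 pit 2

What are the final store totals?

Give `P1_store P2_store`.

Move 1: P1 pit3 -> P1=[3,2,5,0,5,3](1) P2=[3,5,5,2,4,2](0)
Move 2: P2 pit0 -> P1=[3,2,5,0,5,3](1) P2=[0,6,6,3,4,2](0)
Move 3: P2 pit1 -> P1=[4,2,5,0,5,3](1) P2=[0,0,7,4,5,3](1)
Move 4: P2 pit2 -> P1=[5,3,6,0,5,3](1) P2=[0,0,0,5,6,4](2)
Move 5: P1 pit1 -> P1=[5,0,7,1,6,3](1) P2=[0,0,0,5,6,4](2)
Move 6: P2 pit4 -> P1=[6,1,8,2,6,3](1) P2=[0,0,0,5,0,5](3)
Move 7: P1 pit2 -> P1=[6,1,0,3,7,4](2) P2=[1,1,1,6,0,5](3)

Answer: 2 3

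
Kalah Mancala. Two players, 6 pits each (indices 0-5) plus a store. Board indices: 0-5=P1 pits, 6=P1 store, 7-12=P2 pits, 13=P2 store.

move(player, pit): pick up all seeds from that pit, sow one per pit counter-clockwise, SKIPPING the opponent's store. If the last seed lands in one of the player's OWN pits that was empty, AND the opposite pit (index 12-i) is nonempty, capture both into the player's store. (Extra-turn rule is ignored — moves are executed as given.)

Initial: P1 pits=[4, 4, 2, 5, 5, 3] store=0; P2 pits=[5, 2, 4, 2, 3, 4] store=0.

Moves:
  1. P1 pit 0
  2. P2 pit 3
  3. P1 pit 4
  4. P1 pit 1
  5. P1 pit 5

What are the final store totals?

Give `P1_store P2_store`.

Move 1: P1 pit0 -> P1=[0,5,3,6,6,3](0) P2=[5,2,4,2,3,4](0)
Move 2: P2 pit3 -> P1=[0,5,3,6,6,3](0) P2=[5,2,4,0,4,5](0)
Move 3: P1 pit4 -> P1=[0,5,3,6,0,4](1) P2=[6,3,5,1,4,5](0)
Move 4: P1 pit1 -> P1=[0,0,4,7,1,5](2) P2=[6,3,5,1,4,5](0)
Move 5: P1 pit5 -> P1=[0,0,4,7,1,0](3) P2=[7,4,6,2,4,5](0)

Answer: 3 0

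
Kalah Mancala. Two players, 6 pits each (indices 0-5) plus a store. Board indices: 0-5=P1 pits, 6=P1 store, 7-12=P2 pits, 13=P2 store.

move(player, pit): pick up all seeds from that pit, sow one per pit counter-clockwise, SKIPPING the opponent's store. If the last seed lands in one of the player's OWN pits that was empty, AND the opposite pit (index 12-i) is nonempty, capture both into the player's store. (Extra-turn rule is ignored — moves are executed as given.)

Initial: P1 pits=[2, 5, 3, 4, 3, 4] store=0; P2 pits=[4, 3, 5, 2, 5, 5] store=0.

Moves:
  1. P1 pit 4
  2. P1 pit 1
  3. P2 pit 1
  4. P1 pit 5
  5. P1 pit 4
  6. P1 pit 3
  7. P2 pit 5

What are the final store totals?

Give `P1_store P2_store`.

Answer: 11 1

Derivation:
Move 1: P1 pit4 -> P1=[2,5,3,4,0,5](1) P2=[5,3,5,2,5,5](0)
Move 2: P1 pit1 -> P1=[2,0,4,5,1,6](2) P2=[5,3,5,2,5,5](0)
Move 3: P2 pit1 -> P1=[2,0,4,5,1,6](2) P2=[5,0,6,3,6,5](0)
Move 4: P1 pit5 -> P1=[2,0,4,5,1,0](3) P2=[6,1,7,4,7,5](0)
Move 5: P1 pit4 -> P1=[2,0,4,5,0,0](10) P2=[0,1,7,4,7,5](0)
Move 6: P1 pit3 -> P1=[2,0,4,0,1,1](11) P2=[1,2,7,4,7,5](0)
Move 7: P2 pit5 -> P1=[3,1,5,1,1,1](11) P2=[1,2,7,4,7,0](1)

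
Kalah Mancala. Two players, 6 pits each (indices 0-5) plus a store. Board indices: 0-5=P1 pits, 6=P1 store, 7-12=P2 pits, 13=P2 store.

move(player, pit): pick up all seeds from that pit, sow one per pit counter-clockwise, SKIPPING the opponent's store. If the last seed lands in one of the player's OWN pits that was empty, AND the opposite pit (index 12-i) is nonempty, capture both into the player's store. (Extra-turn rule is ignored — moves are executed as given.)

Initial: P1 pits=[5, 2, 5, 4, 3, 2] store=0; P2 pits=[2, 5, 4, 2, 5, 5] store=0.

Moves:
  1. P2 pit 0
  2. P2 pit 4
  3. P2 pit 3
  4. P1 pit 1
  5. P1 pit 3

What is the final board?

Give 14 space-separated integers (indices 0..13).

Answer: 6 0 7 0 5 3 1 1 7 5 0 1 7 1

Derivation:
Move 1: P2 pit0 -> P1=[5,2,5,4,3,2](0) P2=[0,6,5,2,5,5](0)
Move 2: P2 pit4 -> P1=[6,3,6,4,3,2](0) P2=[0,6,5,2,0,6](1)
Move 3: P2 pit3 -> P1=[6,3,6,4,3,2](0) P2=[0,6,5,0,1,7](1)
Move 4: P1 pit1 -> P1=[6,0,7,5,4,2](0) P2=[0,6,5,0,1,7](1)
Move 5: P1 pit3 -> P1=[6,0,7,0,5,3](1) P2=[1,7,5,0,1,7](1)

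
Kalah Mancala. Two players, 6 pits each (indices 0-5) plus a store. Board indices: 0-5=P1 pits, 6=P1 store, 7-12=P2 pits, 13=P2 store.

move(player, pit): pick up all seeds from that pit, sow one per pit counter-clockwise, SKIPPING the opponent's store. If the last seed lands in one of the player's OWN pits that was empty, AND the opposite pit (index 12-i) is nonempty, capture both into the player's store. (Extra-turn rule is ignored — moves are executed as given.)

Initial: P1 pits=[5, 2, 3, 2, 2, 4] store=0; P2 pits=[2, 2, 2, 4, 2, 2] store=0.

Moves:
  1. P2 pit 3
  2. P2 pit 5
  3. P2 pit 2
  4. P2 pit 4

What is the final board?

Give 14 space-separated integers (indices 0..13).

Answer: 8 4 3 2 2 4 0 2 2 0 1 0 1 3

Derivation:
Move 1: P2 pit3 -> P1=[6,2,3,2,2,4](0) P2=[2,2,2,0,3,3](1)
Move 2: P2 pit5 -> P1=[7,3,3,2,2,4](0) P2=[2,2,2,0,3,0](2)
Move 3: P2 pit2 -> P1=[7,3,3,2,2,4](0) P2=[2,2,0,1,4,0](2)
Move 4: P2 pit4 -> P1=[8,4,3,2,2,4](0) P2=[2,2,0,1,0,1](3)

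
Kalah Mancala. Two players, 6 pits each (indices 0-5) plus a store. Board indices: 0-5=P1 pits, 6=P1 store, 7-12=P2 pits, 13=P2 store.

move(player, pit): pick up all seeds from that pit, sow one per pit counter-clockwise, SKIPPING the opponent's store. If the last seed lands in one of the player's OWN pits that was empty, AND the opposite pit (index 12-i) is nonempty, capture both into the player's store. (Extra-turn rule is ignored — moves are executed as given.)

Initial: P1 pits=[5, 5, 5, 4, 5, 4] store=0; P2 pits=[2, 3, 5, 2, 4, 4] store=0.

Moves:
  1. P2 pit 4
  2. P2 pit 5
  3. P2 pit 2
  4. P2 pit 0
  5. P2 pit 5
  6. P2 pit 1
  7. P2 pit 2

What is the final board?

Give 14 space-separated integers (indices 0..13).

Answer: 0 7 6 0 5 4 0 0 0 0 5 2 0 19

Derivation:
Move 1: P2 pit4 -> P1=[6,6,5,4,5,4](0) P2=[2,3,5,2,0,5](1)
Move 2: P2 pit5 -> P1=[7,7,6,5,5,4](0) P2=[2,3,5,2,0,0](2)
Move 3: P2 pit2 -> P1=[8,7,6,5,5,4](0) P2=[2,3,0,3,1,1](3)
Move 4: P2 pit0 -> P1=[8,7,6,0,5,4](0) P2=[0,4,0,3,1,1](9)
Move 5: P2 pit5 -> P1=[8,7,6,0,5,4](0) P2=[0,4,0,3,1,0](10)
Move 6: P2 pit1 -> P1=[0,7,6,0,5,4](0) P2=[0,0,1,4,2,0](19)
Move 7: P2 pit2 -> P1=[0,7,6,0,5,4](0) P2=[0,0,0,5,2,0](19)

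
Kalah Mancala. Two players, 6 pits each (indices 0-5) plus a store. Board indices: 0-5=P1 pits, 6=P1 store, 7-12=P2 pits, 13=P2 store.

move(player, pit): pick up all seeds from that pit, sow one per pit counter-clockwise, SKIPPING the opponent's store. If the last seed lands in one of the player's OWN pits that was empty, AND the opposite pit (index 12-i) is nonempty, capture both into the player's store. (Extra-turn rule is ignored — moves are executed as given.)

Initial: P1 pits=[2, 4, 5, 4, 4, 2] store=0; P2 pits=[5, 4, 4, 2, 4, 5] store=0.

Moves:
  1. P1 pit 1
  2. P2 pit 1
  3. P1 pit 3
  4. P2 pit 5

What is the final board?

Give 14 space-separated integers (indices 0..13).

Answer: 3 1 7 1 7 4 1 6 1 5 3 5 0 1

Derivation:
Move 1: P1 pit1 -> P1=[2,0,6,5,5,3](0) P2=[5,4,4,2,4,5](0)
Move 2: P2 pit1 -> P1=[2,0,6,5,5,3](0) P2=[5,0,5,3,5,6](0)
Move 3: P1 pit3 -> P1=[2,0,6,0,6,4](1) P2=[6,1,5,3,5,6](0)
Move 4: P2 pit5 -> P1=[3,1,7,1,7,4](1) P2=[6,1,5,3,5,0](1)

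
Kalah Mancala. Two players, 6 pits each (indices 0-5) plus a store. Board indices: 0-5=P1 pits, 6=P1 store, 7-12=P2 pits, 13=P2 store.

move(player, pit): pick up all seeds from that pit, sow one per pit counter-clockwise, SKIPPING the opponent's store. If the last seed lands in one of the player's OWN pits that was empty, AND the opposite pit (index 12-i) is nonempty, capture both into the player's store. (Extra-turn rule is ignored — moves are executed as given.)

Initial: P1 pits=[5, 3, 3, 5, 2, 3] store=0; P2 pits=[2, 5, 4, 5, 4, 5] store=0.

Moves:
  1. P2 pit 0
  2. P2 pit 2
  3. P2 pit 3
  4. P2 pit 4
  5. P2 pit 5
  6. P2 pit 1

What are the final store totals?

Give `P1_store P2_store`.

Answer: 0 10

Derivation:
Move 1: P2 pit0 -> P1=[5,3,3,5,2,3](0) P2=[0,6,5,5,4,5](0)
Move 2: P2 pit2 -> P1=[6,3,3,5,2,3](0) P2=[0,6,0,6,5,6](1)
Move 3: P2 pit3 -> P1=[7,4,4,5,2,3](0) P2=[0,6,0,0,6,7](2)
Move 4: P2 pit4 -> P1=[8,5,5,6,2,3](0) P2=[0,6,0,0,0,8](3)
Move 5: P2 pit5 -> P1=[9,6,6,7,3,0](0) P2=[0,6,0,0,0,0](9)
Move 6: P2 pit1 -> P1=[10,6,6,7,3,0](0) P2=[0,0,1,1,1,1](10)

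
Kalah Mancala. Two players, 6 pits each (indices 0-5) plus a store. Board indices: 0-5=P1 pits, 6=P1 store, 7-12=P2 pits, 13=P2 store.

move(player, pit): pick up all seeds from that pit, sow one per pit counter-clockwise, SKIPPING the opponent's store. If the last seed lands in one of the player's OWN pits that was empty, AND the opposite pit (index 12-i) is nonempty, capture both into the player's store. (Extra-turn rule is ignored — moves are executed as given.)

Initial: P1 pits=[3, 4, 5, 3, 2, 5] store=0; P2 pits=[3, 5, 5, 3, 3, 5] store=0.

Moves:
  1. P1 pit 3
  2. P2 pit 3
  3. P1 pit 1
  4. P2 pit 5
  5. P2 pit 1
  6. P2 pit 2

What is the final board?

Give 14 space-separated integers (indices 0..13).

Answer: 5 2 7 2 5 7 1 3 0 0 2 6 2 4

Derivation:
Move 1: P1 pit3 -> P1=[3,4,5,0,3,6](1) P2=[3,5,5,3,3,5](0)
Move 2: P2 pit3 -> P1=[3,4,5,0,3,6](1) P2=[3,5,5,0,4,6](1)
Move 3: P1 pit1 -> P1=[3,0,6,1,4,7](1) P2=[3,5,5,0,4,6](1)
Move 4: P2 pit5 -> P1=[4,1,7,2,5,7](1) P2=[3,5,5,0,4,0](2)
Move 5: P2 pit1 -> P1=[4,1,7,2,5,7](1) P2=[3,0,6,1,5,1](3)
Move 6: P2 pit2 -> P1=[5,2,7,2,5,7](1) P2=[3,0,0,2,6,2](4)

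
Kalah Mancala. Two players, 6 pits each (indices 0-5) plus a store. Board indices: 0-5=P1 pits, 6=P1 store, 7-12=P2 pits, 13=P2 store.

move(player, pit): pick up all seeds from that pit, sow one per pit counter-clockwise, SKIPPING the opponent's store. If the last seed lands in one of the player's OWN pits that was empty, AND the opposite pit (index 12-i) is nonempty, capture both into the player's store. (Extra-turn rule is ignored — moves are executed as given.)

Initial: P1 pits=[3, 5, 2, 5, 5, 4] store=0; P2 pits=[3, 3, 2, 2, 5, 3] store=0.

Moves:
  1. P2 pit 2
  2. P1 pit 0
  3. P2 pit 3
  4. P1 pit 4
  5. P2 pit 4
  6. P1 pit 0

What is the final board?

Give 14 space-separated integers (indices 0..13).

Answer: 0 8 4 7 1 5 1 4 4 1 0 0 5 2

Derivation:
Move 1: P2 pit2 -> P1=[3,5,2,5,5,4](0) P2=[3,3,0,3,6,3](0)
Move 2: P1 pit0 -> P1=[0,6,3,6,5,4](0) P2=[3,3,0,3,6,3](0)
Move 3: P2 pit3 -> P1=[0,6,3,6,5,4](0) P2=[3,3,0,0,7,4](1)
Move 4: P1 pit4 -> P1=[0,6,3,6,0,5](1) P2=[4,4,1,0,7,4](1)
Move 5: P2 pit4 -> P1=[1,7,4,7,1,5](1) P2=[4,4,1,0,0,5](2)
Move 6: P1 pit0 -> P1=[0,8,4,7,1,5](1) P2=[4,4,1,0,0,5](2)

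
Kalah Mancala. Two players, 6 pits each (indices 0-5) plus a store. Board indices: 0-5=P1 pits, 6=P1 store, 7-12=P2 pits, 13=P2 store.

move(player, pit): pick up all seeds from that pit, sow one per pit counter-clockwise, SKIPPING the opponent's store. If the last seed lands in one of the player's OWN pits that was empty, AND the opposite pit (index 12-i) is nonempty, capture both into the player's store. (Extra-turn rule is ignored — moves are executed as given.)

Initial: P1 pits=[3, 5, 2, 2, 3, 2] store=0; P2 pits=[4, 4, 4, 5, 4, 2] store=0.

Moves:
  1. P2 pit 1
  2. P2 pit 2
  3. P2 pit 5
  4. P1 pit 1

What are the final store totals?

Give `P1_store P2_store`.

Move 1: P2 pit1 -> P1=[3,5,2,2,3,2](0) P2=[4,0,5,6,5,3](0)
Move 2: P2 pit2 -> P1=[4,5,2,2,3,2](0) P2=[4,0,0,7,6,4](1)
Move 3: P2 pit5 -> P1=[5,6,3,2,3,2](0) P2=[4,0,0,7,6,0](2)
Move 4: P1 pit1 -> P1=[5,0,4,3,4,3](1) P2=[5,0,0,7,6,0](2)

Answer: 1 2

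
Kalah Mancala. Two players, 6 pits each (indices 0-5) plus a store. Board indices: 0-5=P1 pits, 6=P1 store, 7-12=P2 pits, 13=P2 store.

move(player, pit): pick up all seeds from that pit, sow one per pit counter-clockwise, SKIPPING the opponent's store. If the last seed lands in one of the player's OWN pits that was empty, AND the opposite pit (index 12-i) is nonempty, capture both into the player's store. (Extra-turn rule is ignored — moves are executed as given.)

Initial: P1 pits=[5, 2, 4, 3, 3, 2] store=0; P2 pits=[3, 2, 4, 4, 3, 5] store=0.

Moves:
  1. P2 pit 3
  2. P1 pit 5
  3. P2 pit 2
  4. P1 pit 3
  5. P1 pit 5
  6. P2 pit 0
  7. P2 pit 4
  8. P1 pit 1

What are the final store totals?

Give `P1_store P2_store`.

Move 1: P2 pit3 -> P1=[6,2,4,3,3,2](0) P2=[3,2,4,0,4,6](1)
Move 2: P1 pit5 -> P1=[6,2,4,3,3,0](1) P2=[4,2,4,0,4,6](1)
Move 3: P2 pit2 -> P1=[6,2,4,3,3,0](1) P2=[4,2,0,1,5,7](2)
Move 4: P1 pit3 -> P1=[6,2,4,0,4,1](2) P2=[4,2,0,1,5,7](2)
Move 5: P1 pit5 -> P1=[6,2,4,0,4,0](3) P2=[4,2,0,1,5,7](2)
Move 6: P2 pit0 -> P1=[6,2,4,0,4,0](3) P2=[0,3,1,2,6,7](2)
Move 7: P2 pit4 -> P1=[7,3,5,1,4,0](3) P2=[0,3,1,2,0,8](3)
Move 8: P1 pit1 -> P1=[7,0,6,2,5,0](3) P2=[0,3,1,2,0,8](3)

Answer: 3 3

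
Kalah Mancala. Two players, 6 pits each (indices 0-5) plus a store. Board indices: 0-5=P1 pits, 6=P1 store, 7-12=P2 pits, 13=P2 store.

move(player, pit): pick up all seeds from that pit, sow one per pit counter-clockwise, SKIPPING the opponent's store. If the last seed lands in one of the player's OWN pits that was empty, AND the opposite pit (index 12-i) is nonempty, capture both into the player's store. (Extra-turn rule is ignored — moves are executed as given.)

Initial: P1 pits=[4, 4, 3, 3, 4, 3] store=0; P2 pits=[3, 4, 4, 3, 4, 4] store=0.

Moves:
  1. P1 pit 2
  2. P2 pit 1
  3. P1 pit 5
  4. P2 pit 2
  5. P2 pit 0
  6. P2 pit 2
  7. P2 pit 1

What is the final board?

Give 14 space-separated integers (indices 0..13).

Answer: 5 5 0 4 5 0 1 0 0 1 8 7 6 1

Derivation:
Move 1: P1 pit2 -> P1=[4,4,0,4,5,4](0) P2=[3,4,4,3,4,4](0)
Move 2: P2 pit1 -> P1=[4,4,0,4,5,4](0) P2=[3,0,5,4,5,5](0)
Move 3: P1 pit5 -> P1=[4,4,0,4,5,0](1) P2=[4,1,6,4,5,5](0)
Move 4: P2 pit2 -> P1=[5,5,0,4,5,0](1) P2=[4,1,0,5,6,6](1)
Move 5: P2 pit0 -> P1=[5,5,0,4,5,0](1) P2=[0,2,1,6,7,6](1)
Move 6: P2 pit2 -> P1=[5,5,0,4,5,0](1) P2=[0,2,0,7,7,6](1)
Move 7: P2 pit1 -> P1=[5,5,0,4,5,0](1) P2=[0,0,1,8,7,6](1)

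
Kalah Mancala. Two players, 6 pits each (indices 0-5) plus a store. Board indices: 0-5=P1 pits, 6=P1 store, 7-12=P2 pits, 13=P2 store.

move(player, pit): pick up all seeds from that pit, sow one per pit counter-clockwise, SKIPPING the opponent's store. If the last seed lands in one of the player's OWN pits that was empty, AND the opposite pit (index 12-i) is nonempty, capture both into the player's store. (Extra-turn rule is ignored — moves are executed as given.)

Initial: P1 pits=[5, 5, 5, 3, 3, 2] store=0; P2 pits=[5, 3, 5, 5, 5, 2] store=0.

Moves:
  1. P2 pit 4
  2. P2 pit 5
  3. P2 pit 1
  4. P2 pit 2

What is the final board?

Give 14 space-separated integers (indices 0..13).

Answer: 8 1 6 3 3 2 0 5 0 0 7 1 1 11

Derivation:
Move 1: P2 pit4 -> P1=[6,6,6,3,3,2](0) P2=[5,3,5,5,0,3](1)
Move 2: P2 pit5 -> P1=[7,7,6,3,3,2](0) P2=[5,3,5,5,0,0](2)
Move 3: P2 pit1 -> P1=[7,0,6,3,3,2](0) P2=[5,0,6,6,0,0](10)
Move 4: P2 pit2 -> P1=[8,1,6,3,3,2](0) P2=[5,0,0,7,1,1](11)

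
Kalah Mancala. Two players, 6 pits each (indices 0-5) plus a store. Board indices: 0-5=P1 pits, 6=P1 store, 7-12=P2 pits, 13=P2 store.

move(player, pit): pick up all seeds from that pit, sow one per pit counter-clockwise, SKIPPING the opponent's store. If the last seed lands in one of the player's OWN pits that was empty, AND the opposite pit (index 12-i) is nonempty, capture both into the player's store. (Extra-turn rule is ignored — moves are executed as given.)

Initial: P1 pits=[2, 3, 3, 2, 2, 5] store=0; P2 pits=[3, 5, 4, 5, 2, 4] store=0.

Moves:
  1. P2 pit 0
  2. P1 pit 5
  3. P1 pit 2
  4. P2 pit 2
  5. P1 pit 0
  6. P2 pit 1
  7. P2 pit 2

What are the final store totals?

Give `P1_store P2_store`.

Answer: 3 2

Derivation:
Move 1: P2 pit0 -> P1=[2,3,3,2,2,5](0) P2=[0,6,5,6,2,4](0)
Move 2: P1 pit5 -> P1=[2,3,3,2,2,0](1) P2=[1,7,6,7,2,4](0)
Move 3: P1 pit2 -> P1=[2,3,0,3,3,0](3) P2=[0,7,6,7,2,4](0)
Move 4: P2 pit2 -> P1=[3,4,0,3,3,0](3) P2=[0,7,0,8,3,5](1)
Move 5: P1 pit0 -> P1=[0,5,1,4,3,0](3) P2=[0,7,0,8,3,5](1)
Move 6: P2 pit1 -> P1=[1,6,1,4,3,0](3) P2=[0,0,1,9,4,6](2)
Move 7: P2 pit2 -> P1=[1,6,1,4,3,0](3) P2=[0,0,0,10,4,6](2)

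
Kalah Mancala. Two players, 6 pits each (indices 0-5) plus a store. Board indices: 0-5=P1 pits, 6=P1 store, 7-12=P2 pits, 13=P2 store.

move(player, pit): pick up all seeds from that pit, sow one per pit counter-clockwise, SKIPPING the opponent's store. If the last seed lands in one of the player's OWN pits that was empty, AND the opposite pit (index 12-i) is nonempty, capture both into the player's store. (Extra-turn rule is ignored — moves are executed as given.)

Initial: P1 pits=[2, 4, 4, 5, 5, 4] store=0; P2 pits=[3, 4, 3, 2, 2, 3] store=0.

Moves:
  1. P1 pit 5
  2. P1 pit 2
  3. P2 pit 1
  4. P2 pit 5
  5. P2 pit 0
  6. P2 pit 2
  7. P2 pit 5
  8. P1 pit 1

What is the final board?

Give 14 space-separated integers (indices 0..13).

Move 1: P1 pit5 -> P1=[2,4,4,5,5,0](1) P2=[4,5,4,2,2,3](0)
Move 2: P1 pit2 -> P1=[2,4,0,6,6,1](2) P2=[4,5,4,2,2,3](0)
Move 3: P2 pit1 -> P1=[2,4,0,6,6,1](2) P2=[4,0,5,3,3,4](1)
Move 4: P2 pit5 -> P1=[3,5,1,6,6,1](2) P2=[4,0,5,3,3,0](2)
Move 5: P2 pit0 -> P1=[3,5,1,6,6,1](2) P2=[0,1,6,4,4,0](2)
Move 6: P2 pit2 -> P1=[4,6,1,6,6,1](2) P2=[0,1,0,5,5,1](3)
Move 7: P2 pit5 -> P1=[4,6,1,6,6,1](2) P2=[0,1,0,5,5,0](4)
Move 8: P1 pit1 -> P1=[4,0,2,7,7,2](3) P2=[1,1,0,5,5,0](4)

Answer: 4 0 2 7 7 2 3 1 1 0 5 5 0 4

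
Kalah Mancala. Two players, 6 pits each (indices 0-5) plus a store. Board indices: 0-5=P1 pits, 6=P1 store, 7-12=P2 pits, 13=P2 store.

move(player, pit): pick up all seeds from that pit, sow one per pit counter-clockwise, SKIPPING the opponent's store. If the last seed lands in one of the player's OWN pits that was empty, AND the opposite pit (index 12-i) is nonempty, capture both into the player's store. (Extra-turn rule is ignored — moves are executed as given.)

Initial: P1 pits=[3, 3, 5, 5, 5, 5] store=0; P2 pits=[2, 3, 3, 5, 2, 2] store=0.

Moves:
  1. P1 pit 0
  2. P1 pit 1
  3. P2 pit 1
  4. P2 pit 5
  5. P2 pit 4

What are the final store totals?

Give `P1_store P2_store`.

Answer: 0 2

Derivation:
Move 1: P1 pit0 -> P1=[0,4,6,6,5,5](0) P2=[2,3,3,5,2,2](0)
Move 2: P1 pit1 -> P1=[0,0,7,7,6,6](0) P2=[2,3,3,5,2,2](0)
Move 3: P2 pit1 -> P1=[0,0,7,7,6,6](0) P2=[2,0,4,6,3,2](0)
Move 4: P2 pit5 -> P1=[1,0,7,7,6,6](0) P2=[2,0,4,6,3,0](1)
Move 5: P2 pit4 -> P1=[2,0,7,7,6,6](0) P2=[2,0,4,6,0,1](2)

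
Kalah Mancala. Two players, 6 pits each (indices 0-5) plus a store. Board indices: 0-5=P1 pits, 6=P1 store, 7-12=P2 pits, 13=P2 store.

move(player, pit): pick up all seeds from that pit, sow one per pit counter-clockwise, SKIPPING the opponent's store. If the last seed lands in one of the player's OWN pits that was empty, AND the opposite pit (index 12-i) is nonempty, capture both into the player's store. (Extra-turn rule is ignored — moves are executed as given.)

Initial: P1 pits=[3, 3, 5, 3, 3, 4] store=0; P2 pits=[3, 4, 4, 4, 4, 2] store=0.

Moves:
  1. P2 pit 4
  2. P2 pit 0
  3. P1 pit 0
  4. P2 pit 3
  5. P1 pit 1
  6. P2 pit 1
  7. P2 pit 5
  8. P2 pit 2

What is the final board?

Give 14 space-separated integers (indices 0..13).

Move 1: P2 pit4 -> P1=[4,4,5,3,3,4](0) P2=[3,4,4,4,0,3](1)
Move 2: P2 pit0 -> P1=[4,4,5,3,3,4](0) P2=[0,5,5,5,0,3](1)
Move 3: P1 pit0 -> P1=[0,5,6,4,4,4](0) P2=[0,5,5,5,0,3](1)
Move 4: P2 pit3 -> P1=[1,6,6,4,4,4](0) P2=[0,5,5,0,1,4](2)
Move 5: P1 pit1 -> P1=[1,0,7,5,5,5](1) P2=[1,5,5,0,1,4](2)
Move 6: P2 pit1 -> P1=[1,0,7,5,5,5](1) P2=[1,0,6,1,2,5](3)
Move 7: P2 pit5 -> P1=[2,1,8,6,5,5](1) P2=[1,0,6,1,2,0](4)
Move 8: P2 pit2 -> P1=[3,2,8,6,5,5](1) P2=[1,0,0,2,3,1](5)

Answer: 3 2 8 6 5 5 1 1 0 0 2 3 1 5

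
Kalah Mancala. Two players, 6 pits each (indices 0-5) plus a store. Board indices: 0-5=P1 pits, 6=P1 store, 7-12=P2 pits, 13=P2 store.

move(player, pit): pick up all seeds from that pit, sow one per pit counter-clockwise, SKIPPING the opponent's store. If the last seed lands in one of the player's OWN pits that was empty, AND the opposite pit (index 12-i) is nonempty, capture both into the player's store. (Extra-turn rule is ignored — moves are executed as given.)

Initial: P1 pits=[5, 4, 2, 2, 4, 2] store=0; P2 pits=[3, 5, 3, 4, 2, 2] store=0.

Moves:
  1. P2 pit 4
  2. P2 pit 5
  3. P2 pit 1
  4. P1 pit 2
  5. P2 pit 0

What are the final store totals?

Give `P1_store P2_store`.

Answer: 0 3

Derivation:
Move 1: P2 pit4 -> P1=[5,4,2,2,4,2](0) P2=[3,5,3,4,0,3](1)
Move 2: P2 pit5 -> P1=[6,5,2,2,4,2](0) P2=[3,5,3,4,0,0](2)
Move 3: P2 pit1 -> P1=[6,5,2,2,4,2](0) P2=[3,0,4,5,1,1](3)
Move 4: P1 pit2 -> P1=[6,5,0,3,5,2](0) P2=[3,0,4,5,1,1](3)
Move 5: P2 pit0 -> P1=[6,5,0,3,5,2](0) P2=[0,1,5,6,1,1](3)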